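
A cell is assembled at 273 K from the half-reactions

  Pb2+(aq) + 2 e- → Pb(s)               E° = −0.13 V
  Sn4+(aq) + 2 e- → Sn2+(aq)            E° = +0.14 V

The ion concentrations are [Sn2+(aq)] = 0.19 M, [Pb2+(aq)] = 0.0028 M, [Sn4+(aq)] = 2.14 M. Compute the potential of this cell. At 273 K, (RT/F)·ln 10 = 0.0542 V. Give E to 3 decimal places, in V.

Sn⁴⁺/Sn²⁺ is reduced (cathode, E° = +0.14 V) and Pb²⁺/Pb is oxidized (anode).
The standard potential is +0.14 − (−0.13) = +0.27 V and the balanced reaction transfers n = 2 electrons.
Balancing gives Sn4+(aq) + Pb(s) → Sn2+(aq) + Pb2+(aq); hence Q = ([Sn2+(aq)]·[Pb2+(aq)]) / [Sn4+(aq)] = 0.000249 (log Q = −3.605).
E = E° − (0.0542/n)·log Q = +0.27 − (0.0542/2)(−3.605) = +0.368 V.

+0.368 V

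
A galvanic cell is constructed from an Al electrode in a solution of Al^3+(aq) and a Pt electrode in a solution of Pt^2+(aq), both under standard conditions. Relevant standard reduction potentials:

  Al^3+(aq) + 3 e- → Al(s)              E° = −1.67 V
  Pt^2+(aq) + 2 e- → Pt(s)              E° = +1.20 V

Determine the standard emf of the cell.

Of the two couples in this cell, the one with the more positive reduction potential is reduced at the cathode: here that is Pt²⁺/Pt (+1.20 V); Al³⁺/Al (−1.67 V) is the anode.
E°cell = E°(cathode) − E°(anode) = +1.20 − (−1.67) = +2.87 V.

+2.87 V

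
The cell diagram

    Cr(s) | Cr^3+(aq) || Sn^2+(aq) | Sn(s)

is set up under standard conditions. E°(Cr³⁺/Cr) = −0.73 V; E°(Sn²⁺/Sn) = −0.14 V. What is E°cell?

+0.59 V

By convention the left-hand electrode in cell notation is the anode (oxidation) and the right-hand electrode is the cathode (reduction).
E°cell = E°(right) − E°(left) = −0.14 − (−0.73) = +0.59 V.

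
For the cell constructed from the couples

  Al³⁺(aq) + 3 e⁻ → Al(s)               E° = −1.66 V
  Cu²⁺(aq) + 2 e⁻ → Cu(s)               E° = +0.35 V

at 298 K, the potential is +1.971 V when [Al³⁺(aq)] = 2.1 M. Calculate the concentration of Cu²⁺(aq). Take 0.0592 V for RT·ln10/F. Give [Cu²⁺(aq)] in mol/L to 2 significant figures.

With Cu²⁺/Cu at the cathode and Al³⁺/Al at the anode, E°cell = +0.35 − (−1.66) = +2.01 V (n = 6).
Rearranging E = E° − (0.0592/n)·log Q gives log Q = 6(+2.01 − (+1.971))/0.0592 = 3.953.
For 3 Cu²⁺(aq) + 2 Al(s) → 3 Cu(s) + 2 Al³⁺(aq), the reaction quotient is Q = [Al³⁺(aq)]^2 / [Cu²⁺(aq)]^3.
Substituting the known concentrations and solving, log [Cu²⁺(aq)] = −1.103 and [Cu²⁺(aq)] = 0.079 M.

0.079 M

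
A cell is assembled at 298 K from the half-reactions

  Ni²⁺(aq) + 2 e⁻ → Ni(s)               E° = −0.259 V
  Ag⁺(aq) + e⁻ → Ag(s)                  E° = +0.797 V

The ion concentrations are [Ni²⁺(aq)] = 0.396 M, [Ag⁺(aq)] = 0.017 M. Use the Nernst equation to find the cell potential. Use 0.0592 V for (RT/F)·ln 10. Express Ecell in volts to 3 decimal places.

Since E°(Ag⁺/Ag) > E°(Ni²⁺/Ni), Ag⁺/Ag serves as the cathode.
E°cell = +0.797 − (−0.259) = +1.056 V, with n = 2 electrons transferred.
For the overall reaction 2 Ag⁺(aq) + Ni(s) → 2 Ag(s) + Ni²⁺(aq), Q = [Ni²⁺(aq)] / [Ag⁺(aq)]^2 = 1.37×10^3, giving log Q = 3.137.
Applying E = E° − (RT ln10/nF)·log Q gives +1.056 − (0.0592/2)(3.137) = +0.963 V.

+0.963 V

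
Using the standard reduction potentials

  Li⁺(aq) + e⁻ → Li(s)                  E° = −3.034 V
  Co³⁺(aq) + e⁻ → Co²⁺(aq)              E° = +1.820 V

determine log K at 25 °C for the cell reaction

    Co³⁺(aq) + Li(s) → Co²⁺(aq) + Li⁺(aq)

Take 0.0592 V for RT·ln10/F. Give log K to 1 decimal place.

log K = 82.0

The Co³⁺/Co²⁺ couple is reduced (cathode); E°cell = +1.820 − (−3.034) = +4.854 V with n = 1.
At equilibrium E = 0, so log K = nE°cell / 0.0592 = (1)(+4.854) / 0.0592 = 82.0.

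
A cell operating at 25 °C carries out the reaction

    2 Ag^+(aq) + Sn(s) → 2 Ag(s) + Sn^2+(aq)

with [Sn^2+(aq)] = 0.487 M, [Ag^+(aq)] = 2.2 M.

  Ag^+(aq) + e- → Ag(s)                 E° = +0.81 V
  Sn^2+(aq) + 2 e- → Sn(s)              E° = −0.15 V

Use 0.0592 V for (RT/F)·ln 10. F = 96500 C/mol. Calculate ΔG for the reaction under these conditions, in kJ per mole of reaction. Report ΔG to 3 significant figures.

−191 kJ/mol

With Ag⁺/Ag reduced at the cathode, E°cell = +0.81 − (−0.15) = +0.96 V and n = 2.
Here Q = [Sn^2+(aq)] / [Ag^+(aq)]^2 = 0.101 (log Q = −0.997), giving E = +0.96 − (0.0592/2)·(−0.997) = +0.9895 V.
Then ΔG = −nFE = −2 × 96500 × +0.9895 J/mol = −191 kJ/mol.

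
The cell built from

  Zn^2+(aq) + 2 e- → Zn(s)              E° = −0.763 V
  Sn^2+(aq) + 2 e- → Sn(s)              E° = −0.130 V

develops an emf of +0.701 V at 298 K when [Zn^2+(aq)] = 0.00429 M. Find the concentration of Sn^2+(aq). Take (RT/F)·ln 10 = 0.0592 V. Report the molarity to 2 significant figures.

Sn²⁺/Sn is the cathode (higher E°); E°cell = −0.130 − (−0.763) = +0.633 V with n = 2.
Since E = E° − (0.0592/n)·log Q, log Q = n(E° − E)/0.0592 = −2.297.
For Sn^2+(aq) + Zn(s) → Sn(s) + Zn^2+(aq), the reaction quotient is Q = [Zn^2+(aq)] / [Sn^2+(aq)].
Substituting the known concentrations and solving, log [Sn^2+(aq)] = −0.071 and [Sn^2+(aq)] = 0.85 M.

0.85 M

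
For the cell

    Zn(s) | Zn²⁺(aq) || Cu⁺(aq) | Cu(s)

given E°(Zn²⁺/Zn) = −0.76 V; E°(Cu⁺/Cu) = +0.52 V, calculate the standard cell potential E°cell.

By convention the left-hand electrode in cell notation is the anode (oxidation) and the right-hand electrode is the cathode (reduction).
E°cell = E°(right) − E°(left) = +0.52 − (−0.76) = +1.28 V.

+1.28 V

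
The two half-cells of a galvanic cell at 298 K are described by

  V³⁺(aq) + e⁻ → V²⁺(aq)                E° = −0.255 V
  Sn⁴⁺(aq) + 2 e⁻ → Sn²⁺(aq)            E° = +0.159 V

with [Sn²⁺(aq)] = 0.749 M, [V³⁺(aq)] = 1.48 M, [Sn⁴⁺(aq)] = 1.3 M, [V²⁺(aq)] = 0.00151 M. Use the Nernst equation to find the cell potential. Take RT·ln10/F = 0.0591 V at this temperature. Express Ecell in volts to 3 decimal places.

The Sn⁴⁺/Sn²⁺ couple has the more positive E°, so it is the cathode; V³⁺/V²⁺ is the anode.
The standard potential is +0.159 − (−0.255) = +0.414 V and the balanced reaction transfers n = 2 electrons.
Balancing gives Sn⁴⁺(aq) + 2 V²⁺(aq) → Sn²⁺(aq) + 2 V³⁺(aq); hence Q = ([Sn²⁺(aq)]·[V³⁺(aq)]^2) / ([Sn⁴⁺(aq)]·[V²⁺(aq)]^2) = 5.53×10^5 (log Q = 5.743).
Applying E = E° − (RT ln10/nF)·log Q gives +0.414 − (0.0591/2)(5.743) = +0.244 V.

+0.244 V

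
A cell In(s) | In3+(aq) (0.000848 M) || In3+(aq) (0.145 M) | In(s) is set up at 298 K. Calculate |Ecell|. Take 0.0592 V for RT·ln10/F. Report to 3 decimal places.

0.044 V

For a concentration cell E°cell = 0, since both electrodes use the same couple.
The compartment with the higher In3+(aq) concentration (0.145 M) acts as the cathode; ions are reduced there and produced at the dilute (0.000848 M) anode.
With n = 3, Ecell = −(0.0592/3)·log([dilute]/[conc]) = −(0.0592/3)·log(0.000848/0.145) = +0.044 V.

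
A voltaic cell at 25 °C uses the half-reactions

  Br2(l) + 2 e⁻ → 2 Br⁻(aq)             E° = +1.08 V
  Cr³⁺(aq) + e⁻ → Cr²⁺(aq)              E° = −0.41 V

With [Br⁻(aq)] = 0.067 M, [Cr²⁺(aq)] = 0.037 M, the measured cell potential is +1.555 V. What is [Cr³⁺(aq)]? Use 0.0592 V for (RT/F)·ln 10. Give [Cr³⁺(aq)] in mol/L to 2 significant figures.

The Br₂/Br⁻ couple has the larger reduction potential, so it is the cathode: E°cell = +1.08 − (−0.41) = +1.49 V and n = 2.
Since E = E° − (0.0592/n)·log Q, log Q = n(E° − E)/0.0592 = −2.196.
Balancing electrons gives Br2(l) + 2 Cr²⁺(aq) → 2 Br⁻(aq) + 2 Cr³⁺(aq); thus Q = ([Br⁻(aq)]^2·[Cr³⁺(aq)]^2) / [Cr²⁺(aq)]^2.
Substituting the known concentrations and solving, log [Cr³⁺(aq)] = −1.356 and [Cr³⁺(aq)] = 0.044 M.

0.044 M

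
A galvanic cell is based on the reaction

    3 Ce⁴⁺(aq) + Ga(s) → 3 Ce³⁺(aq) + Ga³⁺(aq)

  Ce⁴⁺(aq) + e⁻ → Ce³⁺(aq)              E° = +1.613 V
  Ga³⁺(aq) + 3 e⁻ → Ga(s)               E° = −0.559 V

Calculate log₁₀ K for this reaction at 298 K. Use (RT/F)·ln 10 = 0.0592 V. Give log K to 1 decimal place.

The Ce⁴⁺/Ce³⁺ couple is reduced (cathode); E°cell = +1.613 − (−0.559) = +2.172 V with n = 3.
At equilibrium E = 0, so log K = nE°cell / 0.0592 = (3)(+2.172) / 0.0592 = 110.1.

log K = 110.1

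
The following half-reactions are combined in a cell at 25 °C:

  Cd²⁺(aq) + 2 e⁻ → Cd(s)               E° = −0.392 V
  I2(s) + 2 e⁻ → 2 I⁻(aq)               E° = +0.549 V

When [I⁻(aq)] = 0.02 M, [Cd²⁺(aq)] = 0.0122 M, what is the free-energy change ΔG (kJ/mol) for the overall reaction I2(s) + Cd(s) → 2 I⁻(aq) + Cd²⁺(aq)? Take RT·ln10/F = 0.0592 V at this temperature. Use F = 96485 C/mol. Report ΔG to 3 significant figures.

−212 kJ/mol

With I₂/I⁻ reduced at the cathode, E°cell = +0.549 − (−0.392) = +0.941 V and n = 2.
Here Q = [I⁻(aq)]^2·[Cd²⁺(aq)] = 4.88×10^−6 (log Q = −5.312), giving E = +0.941 − (0.0592/2)·(−5.312) = +1.0982 V.
Then ΔG = −nFE = −2 × 96485 × +1.0982 J/mol = −212 kJ/mol.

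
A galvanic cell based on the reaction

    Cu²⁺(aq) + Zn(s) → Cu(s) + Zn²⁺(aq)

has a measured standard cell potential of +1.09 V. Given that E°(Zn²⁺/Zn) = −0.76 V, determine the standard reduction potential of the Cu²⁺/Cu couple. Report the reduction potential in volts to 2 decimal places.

+0.33 V

In the reaction as written the Cu²⁺/Cu couple is reduced (cathode) and Zn²⁺/Zn is oxidized (anode), so E°cell = E°(Cu²⁺/Cu) − E°(Zn²⁺/Zn).
E°(Cu²⁺/Cu) = E°cell + E°(anode) = +1.09 + (−0.76) = +0.33 V.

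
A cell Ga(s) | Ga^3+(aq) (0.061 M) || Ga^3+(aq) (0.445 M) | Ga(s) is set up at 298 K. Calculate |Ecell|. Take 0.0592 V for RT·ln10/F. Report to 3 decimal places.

For a concentration cell E°cell = 0, since both electrodes use the same couple.
The compartment with the higher Ga^3+(aq) concentration (0.445 M) acts as the cathode; ions are reduced there and produced at the dilute (0.061 M) anode.
With n = 3, Ecell = −(0.0592/3)·log([dilute]/[conc]) = −(0.0592/3)·log(0.061/0.445) = +0.017 V.

0.017 V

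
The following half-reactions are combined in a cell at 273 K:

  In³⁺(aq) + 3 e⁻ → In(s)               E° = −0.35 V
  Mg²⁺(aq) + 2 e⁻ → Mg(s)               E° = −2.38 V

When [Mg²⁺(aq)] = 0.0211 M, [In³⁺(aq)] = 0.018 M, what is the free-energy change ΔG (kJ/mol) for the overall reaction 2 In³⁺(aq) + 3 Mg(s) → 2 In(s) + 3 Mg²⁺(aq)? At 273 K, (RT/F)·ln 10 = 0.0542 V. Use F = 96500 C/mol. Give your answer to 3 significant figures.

The standard cell potential is −0.35 − (−2.38) = +2.03 V, with n = 6 electrons in the balanced equation.
Q = [Mg²⁺(aq)]^3 / [In³⁺(aq)]^2 = 0.029, so log Q = −1.538 and E = +2.03 − (0.0542/6)(−1.538) = +2.0439 V.
ΔG = −nFE = −(6)(96500)(+2.0439) J/mol = −1180 kJ/mol.

−1180 kJ/mol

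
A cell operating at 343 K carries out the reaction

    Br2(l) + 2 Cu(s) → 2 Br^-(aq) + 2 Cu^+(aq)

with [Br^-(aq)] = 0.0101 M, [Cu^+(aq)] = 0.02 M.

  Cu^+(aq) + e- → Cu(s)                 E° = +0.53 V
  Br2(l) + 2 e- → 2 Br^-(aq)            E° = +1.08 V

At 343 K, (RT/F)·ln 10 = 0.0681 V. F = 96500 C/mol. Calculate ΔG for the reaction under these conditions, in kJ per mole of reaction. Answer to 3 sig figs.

With Br₂/Br⁻ reduced at the cathode, E°cell = +1.08 − (+0.53) = +0.55 V and n = 2.
The reaction quotient is [Br^-(aq)]^2·[Cu^+(aq)]^2 = 4.08×10^−8; by Nernst, E = +0.55 − (0.0681/2)(−7.389) = +0.8016 V.
ΔG = −nFE = −(2)(96500)(+0.8016) J/mol = −155 kJ/mol.

−155 kJ/mol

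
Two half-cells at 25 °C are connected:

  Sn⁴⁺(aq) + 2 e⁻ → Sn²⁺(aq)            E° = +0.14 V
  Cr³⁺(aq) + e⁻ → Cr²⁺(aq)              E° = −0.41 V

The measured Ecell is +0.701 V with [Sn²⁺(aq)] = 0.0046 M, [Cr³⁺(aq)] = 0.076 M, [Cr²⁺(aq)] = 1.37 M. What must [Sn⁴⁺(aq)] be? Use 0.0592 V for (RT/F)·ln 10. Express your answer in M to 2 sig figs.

Sn⁴⁺/Sn²⁺ is the cathode (higher E°); E°cell = +0.14 − (−0.41) = +0.55 V with n = 2.
Rearranging E = E° − (0.0592/n)·log Q gives log Q = 2(+0.55 − (+0.701))/0.0592 = −5.101.
For Sn⁴⁺(aq) + 2 Cr²⁺(aq) → Sn²⁺(aq) + 2 Cr³⁺(aq), the reaction quotient is Q = ([Sn²⁺(aq)]·[Cr³⁺(aq)]^2) / ([Sn⁴⁺(aq)]·[Cr²⁺(aq)]^2).
Substituting the known concentrations and solving, log [Sn⁴⁺(aq)] = 0.252 and [Sn⁴⁺(aq)] = 1.8 M.

1.8 M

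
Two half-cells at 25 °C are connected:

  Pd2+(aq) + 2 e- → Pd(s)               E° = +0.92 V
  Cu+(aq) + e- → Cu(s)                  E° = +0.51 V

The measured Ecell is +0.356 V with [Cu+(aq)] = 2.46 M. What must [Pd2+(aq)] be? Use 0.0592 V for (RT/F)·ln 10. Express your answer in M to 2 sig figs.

With Pd²⁺/Pd at the cathode and Cu⁺/Cu at the anode, E°cell = +0.92 − (+0.51) = +0.41 V (n = 2).
Rearranging E = E° − (0.0592/n)·log Q gives log Q = 2(+0.41 − (+0.356))/0.0592 = 1.824.
For Pd2+(aq) + 2 Cu(s) → Pd(s) + 2 Cu+(aq), the reaction quotient is Q = [Cu+(aq)]^2 / [Pd2+(aq)].
Solving for the unknown gives log [Pd2+(aq)] = −1.042, so [Pd2+(aq)] ≈ 0.091 M.

0.091 M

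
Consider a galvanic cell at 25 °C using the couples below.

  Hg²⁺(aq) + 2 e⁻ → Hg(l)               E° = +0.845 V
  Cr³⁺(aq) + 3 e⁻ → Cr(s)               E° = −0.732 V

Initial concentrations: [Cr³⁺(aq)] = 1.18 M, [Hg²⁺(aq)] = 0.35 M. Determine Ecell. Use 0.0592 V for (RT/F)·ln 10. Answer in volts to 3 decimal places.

+1.562 V

Since E°(Hg²⁺/Hg) > E°(Cr³⁺/Cr), Hg²⁺/Hg serves as the cathode.
E°cell = +0.845 − (−0.732) = +1.577 V, with n = 6 electrons transferred.
For the overall reaction 3 Hg²⁺(aq) + 2 Cr(s) → 3 Hg(l) + 2 Cr³⁺(aq), Q = [Cr³⁺(aq)]^2 / [Hg²⁺(aq)]^3 = 32.5, giving log Q = 1.512.
Applying E = E° − (RT ln10/nF)·log Q gives +1.577 − (0.0592/6)(1.512) = +1.562 V.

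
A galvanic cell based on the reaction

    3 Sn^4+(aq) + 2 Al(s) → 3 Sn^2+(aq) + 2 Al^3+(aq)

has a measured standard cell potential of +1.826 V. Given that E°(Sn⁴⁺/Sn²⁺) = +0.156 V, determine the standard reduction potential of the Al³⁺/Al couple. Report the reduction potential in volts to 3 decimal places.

−1.670 V

In the reaction as written the Sn⁴⁺/Sn²⁺ couple is reduced (cathode) and Al³⁺/Al is oxidized (anode), so E°cell = E°(Sn⁴⁺/Sn²⁺) − E°(Al³⁺/Al).
E°(Al³⁺/Al) = E°(cathode) − E°cell = +0.156 − (+1.826) = −1.670 V.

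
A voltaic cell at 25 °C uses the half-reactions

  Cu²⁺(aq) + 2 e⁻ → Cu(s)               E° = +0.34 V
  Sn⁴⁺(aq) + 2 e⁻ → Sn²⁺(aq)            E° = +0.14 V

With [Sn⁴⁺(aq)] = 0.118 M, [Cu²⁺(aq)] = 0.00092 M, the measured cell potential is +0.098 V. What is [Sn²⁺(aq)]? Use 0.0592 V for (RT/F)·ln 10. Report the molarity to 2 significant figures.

With Cu²⁺/Cu at the cathode and Sn⁴⁺/Sn²⁺ at the anode, E°cell = +0.34 − (+0.14) = +0.20 V (n = 2).
Rearranging E = E° − (0.0592/n)·log Q gives log Q = 2(+0.20 − (+0.098))/0.0592 = 3.446.
The balanced reaction is Cu²⁺(aq) + Sn²⁺(aq) → Cu(s) + Sn⁴⁺(aq), so Q = [Sn⁴⁺(aq)] / ([Cu²⁺(aq)]·[Sn²⁺(aq)]).
Isolating [Sn²⁺(aq)] in Q = 10^{3.446} yields log [Sn²⁺(aq)] = −1.338, i.e. 0.046 M.

0.046 M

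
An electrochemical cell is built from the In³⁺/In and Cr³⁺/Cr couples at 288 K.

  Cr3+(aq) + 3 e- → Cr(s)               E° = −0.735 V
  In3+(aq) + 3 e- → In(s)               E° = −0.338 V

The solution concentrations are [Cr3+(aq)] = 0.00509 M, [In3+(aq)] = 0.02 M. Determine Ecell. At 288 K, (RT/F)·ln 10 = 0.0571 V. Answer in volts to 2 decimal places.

+0.41 V

The In³⁺/In couple has the more positive E°, so it is the cathode; Cr³⁺/Cr is the anode.
E°cell = −0.338 − (−0.735) = +0.397 V, with n = 3 electrons transferred.
For the overall reaction In3+(aq) + Cr(s) → In(s) + Cr3+(aq), Q = [Cr3+(aq)] / [In3+(aq)] = 0.255, giving log Q = −0.594.
By the Nernst equation, E = +0.397 − (0.0571/3)·(−0.594) = +0.41 V.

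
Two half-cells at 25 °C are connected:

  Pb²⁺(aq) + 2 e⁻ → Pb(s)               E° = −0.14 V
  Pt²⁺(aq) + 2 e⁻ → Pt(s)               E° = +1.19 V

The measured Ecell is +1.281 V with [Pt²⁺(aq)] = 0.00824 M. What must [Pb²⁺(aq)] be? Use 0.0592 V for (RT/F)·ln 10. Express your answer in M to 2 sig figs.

Pt²⁺/Pt is the cathode (higher E°); E°cell = +1.19 − (−0.14) = +1.33 V with n = 2.
From the Nernst equation, log Q = n(E° − E)/0.0592 = 2·(+1.33 − (+1.281))/0.0592 = 1.655.
Balancing electrons gives Pt²⁺(aq) + Pb(s) → Pt(s) + Pb²⁺(aq); thus Q = [Pb²⁺(aq)] / [Pt²⁺(aq)].
Solving for the unknown gives log [Pb²⁺(aq)] = −0.429, so [Pb²⁺(aq)] ≈ 0.37 M.

0.37 M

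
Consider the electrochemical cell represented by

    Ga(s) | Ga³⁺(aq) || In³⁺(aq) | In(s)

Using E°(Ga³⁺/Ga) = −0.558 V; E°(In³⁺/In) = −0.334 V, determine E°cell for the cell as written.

By convention the left-hand electrode in cell notation is the anode (oxidation) and the right-hand electrode is the cathode (reduction).
E°cell = E°(right) − E°(left) = −0.334 − (−0.558) = +0.224 V.

+0.224 V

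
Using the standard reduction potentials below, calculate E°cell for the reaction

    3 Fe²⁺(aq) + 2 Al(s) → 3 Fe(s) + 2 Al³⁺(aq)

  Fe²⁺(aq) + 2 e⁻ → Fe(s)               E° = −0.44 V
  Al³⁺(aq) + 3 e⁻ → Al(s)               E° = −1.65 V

+1.21 V

Fe²⁺(aq) gains electrons, so the Fe²⁺/Fe couple is the cathode; the Al³⁺/Al couple is the anode.
E°cell = E°(cathode) − E°(anode) = −0.44 − (−1.65) = +1.21 V.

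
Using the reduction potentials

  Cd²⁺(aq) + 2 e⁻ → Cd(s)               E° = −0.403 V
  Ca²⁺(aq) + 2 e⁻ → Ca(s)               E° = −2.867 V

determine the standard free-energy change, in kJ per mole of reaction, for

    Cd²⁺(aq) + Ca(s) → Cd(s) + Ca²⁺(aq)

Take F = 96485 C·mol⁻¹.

In the reaction as written Cd²⁺(aq) is reduced, so the Cd²⁺/Cd couple is the cathode and Ca²⁺/Ca is the anode.
E°cell = −0.403 − (−2.867) = +2.464 V; balancing electrons gives n = 2.
ΔG° = −nFE°cell = −(2)(96485)(+2.464) J/mol = −475 kJ/mol.

−475 kJ/mol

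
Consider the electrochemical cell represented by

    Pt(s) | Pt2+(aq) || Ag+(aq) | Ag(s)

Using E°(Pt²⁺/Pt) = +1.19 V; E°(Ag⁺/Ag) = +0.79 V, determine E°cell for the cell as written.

−0.40 V

By convention the left-hand electrode in cell notation is the anode (oxidation) and the right-hand electrode is the cathode (reduction).
E°cell = E°(right) − E°(left) = +0.79 − (+1.19) = −0.40 V.
The negative sign shows that, as written, the cell would require an external voltage to drive the reaction.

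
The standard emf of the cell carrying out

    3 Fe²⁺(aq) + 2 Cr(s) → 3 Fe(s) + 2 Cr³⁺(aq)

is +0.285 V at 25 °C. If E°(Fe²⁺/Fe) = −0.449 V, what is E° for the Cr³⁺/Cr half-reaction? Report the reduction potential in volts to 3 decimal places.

−0.734 V

In the reaction as written the Fe²⁺/Fe couple is reduced (cathode) and Cr³⁺/Cr is oxidized (anode), so E°cell = E°(Fe²⁺/Fe) − E°(Cr³⁺/Cr).
E°(Cr³⁺/Cr) = E°(cathode) − E°cell = −0.449 − (+0.285) = −0.734 V.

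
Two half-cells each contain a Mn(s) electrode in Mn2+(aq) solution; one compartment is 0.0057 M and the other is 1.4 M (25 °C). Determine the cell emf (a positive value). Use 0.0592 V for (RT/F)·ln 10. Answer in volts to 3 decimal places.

For a concentration cell E°cell = 0, since both electrodes use the same couple.
The compartment with the higher Mn2+(aq) concentration (1.4 M) acts as the cathode; ions are reduced there and produced at the dilute (0.0057 M) anode.
With n = 2, Ecell = −(0.0592/2)·log([dilute]/[conc]) = −(0.0592/2)·log(0.0057/1.4) = +0.071 V.

0.071 V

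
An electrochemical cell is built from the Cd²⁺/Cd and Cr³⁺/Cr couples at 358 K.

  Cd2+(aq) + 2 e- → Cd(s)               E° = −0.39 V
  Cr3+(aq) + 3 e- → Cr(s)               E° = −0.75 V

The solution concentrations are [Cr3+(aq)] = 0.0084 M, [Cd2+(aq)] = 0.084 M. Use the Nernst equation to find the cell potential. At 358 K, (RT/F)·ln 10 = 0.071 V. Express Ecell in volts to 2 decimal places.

+0.37 V

Since E°(Cd²⁺/Cd) > E°(Cr³⁺/Cr), Cd²⁺/Cd serves as the cathode.
E°cell = −0.39 − (−0.75) = +0.36 V, with n = 6 electrons transferred.
For the overall reaction 3 Cd2+(aq) + 2 Cr(s) → 3 Cd(s) + 2 Cr3+(aq), Q = [Cr3+(aq)]^2 / [Cd2+(aq)]^3 = 0.119, giving log Q = −0.924.
By the Nernst equation, E = +0.36 − (0.071/6)·(−0.924) = +0.37 V.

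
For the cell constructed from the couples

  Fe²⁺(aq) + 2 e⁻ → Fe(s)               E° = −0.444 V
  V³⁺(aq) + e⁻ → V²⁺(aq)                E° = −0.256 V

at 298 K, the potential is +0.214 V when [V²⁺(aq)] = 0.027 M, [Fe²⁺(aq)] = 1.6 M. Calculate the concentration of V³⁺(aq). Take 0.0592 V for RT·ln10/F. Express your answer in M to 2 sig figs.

V³⁺/V²⁺ is the cathode (higher E°); E°cell = −0.256 − (−0.444) = +0.188 V with n = 2.
From the Nernst equation, log Q = n(E° − E)/0.0592 = 2·(+0.188 − (+0.214))/0.0592 = −0.878.
Balancing electrons gives 2 V³⁺(aq) + Fe(s) → 2 V²⁺(aq) + Fe²⁺(aq); thus Q = ([V²⁺(aq)]^2·[Fe²⁺(aq)]) / [V³⁺(aq)]^2.
Substituting the known concentrations and solving, log [V³⁺(aq)] = −1.028 and [V³⁺(aq)] = 0.094 M.

0.094 M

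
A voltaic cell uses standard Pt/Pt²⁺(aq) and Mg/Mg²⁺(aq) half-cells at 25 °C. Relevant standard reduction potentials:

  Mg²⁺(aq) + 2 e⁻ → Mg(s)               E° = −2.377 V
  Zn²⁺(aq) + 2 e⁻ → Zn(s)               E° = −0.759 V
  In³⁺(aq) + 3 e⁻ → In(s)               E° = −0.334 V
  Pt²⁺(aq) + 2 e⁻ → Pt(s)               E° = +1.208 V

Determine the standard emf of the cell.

Of the two couples in this cell, the one with the more positive reduction potential is reduced at the cathode: here that is Pt²⁺/Pt (+1.208 V); Mg²⁺/Mg (−2.377 V) is the anode.
E°cell = E°(cathode) − E°(anode) = +1.208 − (−2.377) = +3.585 V.

+3.585 V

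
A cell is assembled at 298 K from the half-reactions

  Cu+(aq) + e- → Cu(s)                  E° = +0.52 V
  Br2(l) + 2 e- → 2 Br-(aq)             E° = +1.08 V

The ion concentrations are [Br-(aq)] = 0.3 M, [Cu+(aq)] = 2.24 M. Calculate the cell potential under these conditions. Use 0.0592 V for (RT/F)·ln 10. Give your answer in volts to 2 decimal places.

The Br₂/Br⁻ couple has the more positive E°, so it is the cathode; Cu⁺/Cu is the anode.
E°cell = +1.08 − (+0.52) = +0.56 V, with n = 2 electrons transferred.
Balancing gives Br2(l) + 2 Cu(s) → 2 Br-(aq) + 2 Cu+(aq); hence Q = [Br-(aq)]^2·[Cu+(aq)]^2 = 0.452 (log Q = −0.345).
Applying E = E° − (RT ln10/nF)·log Q gives +0.56 − (0.0592/2)(−0.345) = +0.57 V.

+0.57 V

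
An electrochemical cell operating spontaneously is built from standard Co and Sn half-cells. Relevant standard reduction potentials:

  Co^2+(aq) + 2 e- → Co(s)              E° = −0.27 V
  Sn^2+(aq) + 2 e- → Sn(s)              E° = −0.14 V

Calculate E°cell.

+0.13 V

Of the two couples in this cell, the one with the more positive reduction potential is reduced at the cathode: here that is Sn²⁺/Sn (−0.14 V); Co²⁺/Co (−0.27 V) is the anode.
E°cell = E°(cathode) − E°(anode) = −0.14 − (−0.27) = +0.13 V.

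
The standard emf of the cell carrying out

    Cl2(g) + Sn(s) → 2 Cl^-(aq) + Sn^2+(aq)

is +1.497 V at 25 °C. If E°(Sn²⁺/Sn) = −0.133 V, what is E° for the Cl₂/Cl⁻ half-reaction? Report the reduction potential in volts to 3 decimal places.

+1.364 V

In the reaction as written the Cl₂/Cl⁻ couple is reduced (cathode) and Sn²⁺/Sn is oxidized (anode), so E°cell = E°(Cl₂/Cl⁻) − E°(Sn²⁺/Sn).
E°(Cl₂/Cl⁻) = E°cell + E°(anode) = +1.497 + (−0.133) = +1.364 V.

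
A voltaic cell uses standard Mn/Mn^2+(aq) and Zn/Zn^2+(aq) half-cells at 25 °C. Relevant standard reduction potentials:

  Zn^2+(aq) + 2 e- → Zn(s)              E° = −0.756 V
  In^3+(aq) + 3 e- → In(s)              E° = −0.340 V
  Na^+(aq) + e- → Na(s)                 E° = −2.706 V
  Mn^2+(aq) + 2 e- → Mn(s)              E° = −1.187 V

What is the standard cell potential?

Of the two couples in this cell, the one with the more positive reduction potential is reduced at the cathode: here that is Zn²⁺/Zn (−0.756 V); Mn²⁺/Mn (−1.187 V) is the anode.
E°cell = E°(cathode) − E°(anode) = −0.756 − (−1.187) = +0.431 V.

+0.431 V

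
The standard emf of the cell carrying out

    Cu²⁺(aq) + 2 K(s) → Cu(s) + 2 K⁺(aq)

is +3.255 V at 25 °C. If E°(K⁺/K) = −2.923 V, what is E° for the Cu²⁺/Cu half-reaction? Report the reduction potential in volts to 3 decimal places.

+0.332 V

In the reaction as written the Cu²⁺/Cu couple is reduced (cathode) and K⁺/K is oxidized (anode), so E°cell = E°(Cu²⁺/Cu) − E°(K⁺/K).
E°(Cu²⁺/Cu) = E°cell + E°(anode) = +3.255 + (−2.923) = +0.332 V.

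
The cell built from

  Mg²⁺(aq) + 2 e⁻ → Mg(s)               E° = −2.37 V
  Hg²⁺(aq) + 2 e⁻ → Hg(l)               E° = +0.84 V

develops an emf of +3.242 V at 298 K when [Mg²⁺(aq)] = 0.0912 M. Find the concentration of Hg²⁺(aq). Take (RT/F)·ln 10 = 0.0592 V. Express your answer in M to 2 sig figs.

1.1 M

The Hg²⁺/Hg couple has the larger reduction potential, so it is the cathode: E°cell = +0.84 − (−2.37) = +3.21 V and n = 2.
Rearranging E = E° − (0.0592/n)·log Q gives log Q = 2(+3.21 − (+3.242))/0.0592 = −1.081.
Balancing electrons gives Hg²⁺(aq) + Mg(s) → Hg(l) + Mg²⁺(aq); thus Q = [Mg²⁺(aq)] / [Hg²⁺(aq)].
Substituting the known concentrations and solving, log [Hg²⁺(aq)] = 0.041 and [Hg²⁺(aq)] = 1.1 M.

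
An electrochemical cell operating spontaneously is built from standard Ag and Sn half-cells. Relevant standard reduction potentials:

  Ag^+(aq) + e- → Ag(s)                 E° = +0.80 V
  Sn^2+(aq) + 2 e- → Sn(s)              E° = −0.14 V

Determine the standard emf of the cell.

Of the two couples in this cell, the one with the more positive reduction potential is reduced at the cathode: here that is Ag⁺/Ag (+0.80 V); Sn²⁺/Sn (−0.14 V) is the anode.
E°cell = E°(cathode) − E°(anode) = +0.80 − (−0.14) = +0.94 V.

+0.94 V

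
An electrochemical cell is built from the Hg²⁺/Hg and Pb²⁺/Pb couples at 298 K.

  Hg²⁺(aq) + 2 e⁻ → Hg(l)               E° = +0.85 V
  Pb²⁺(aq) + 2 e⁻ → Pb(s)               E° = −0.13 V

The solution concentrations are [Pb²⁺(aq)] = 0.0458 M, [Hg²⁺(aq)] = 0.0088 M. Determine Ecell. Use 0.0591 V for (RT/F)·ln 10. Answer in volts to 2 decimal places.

Hg²⁺/Hg is reduced (cathode, E° = +0.85 V) and Pb²⁺/Pb is oxidized (anode).
The standard potential is +0.85 − (−0.13) = +0.98 V and the balanced reaction transfers n = 2 electrons.
The balanced reaction is Hg²⁺(aq) + Pb(s) → Hg(l) + Pb²⁺(aq), so Q = [Pb²⁺(aq)] / [Hg²⁺(aq)] = 5.2 and log Q = 0.716.
By the Nernst equation, E = +0.98 − (0.0591/2)·(0.716) = +0.96 V.

+0.96 V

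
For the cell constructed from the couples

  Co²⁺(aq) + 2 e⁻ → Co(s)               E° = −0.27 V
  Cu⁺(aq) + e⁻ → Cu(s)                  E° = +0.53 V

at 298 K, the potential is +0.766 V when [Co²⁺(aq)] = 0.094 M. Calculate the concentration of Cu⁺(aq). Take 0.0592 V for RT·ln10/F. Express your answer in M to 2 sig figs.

Cu⁺/Cu is the cathode (higher E°); E°cell = +0.53 − (−0.27) = +0.80 V with n = 2.
From the Nernst equation, log Q = n(E° − E)/0.0592 = 2·(+0.80 − (+0.766))/0.0592 = 1.149.
The balanced reaction is 2 Cu⁺(aq) + Co(s) → 2 Cu(s) + Co²⁺(aq), so Q = [Co²⁺(aq)] / [Cu⁺(aq)]^2.
Substituting the known concentrations and solving, log [Cu⁺(aq)] = −1.088 and [Cu⁺(aq)] = 0.082 M.

0.082 M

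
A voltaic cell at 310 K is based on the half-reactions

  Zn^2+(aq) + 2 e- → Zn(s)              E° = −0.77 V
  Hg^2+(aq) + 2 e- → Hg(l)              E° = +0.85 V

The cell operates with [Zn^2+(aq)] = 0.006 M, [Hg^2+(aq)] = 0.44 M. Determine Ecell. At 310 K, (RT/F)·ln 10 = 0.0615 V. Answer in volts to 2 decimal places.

Since E°(Hg²⁺/Hg) > E°(Zn²⁺/Zn), Hg²⁺/Hg serves as the cathode.
The standard potential is +0.85 − (−0.77) = +1.62 V and the balanced reaction transfers n = 2 electrons.
The balanced reaction is Hg^2+(aq) + Zn(s) → Hg(l) + Zn^2+(aq), so Q = [Zn^2+(aq)] / [Hg^2+(aq)] = 0.0136 and log Q = −1.865.
By the Nernst equation, E = +1.62 − (0.0615/2)·(−1.865) = +1.68 V.

+1.68 V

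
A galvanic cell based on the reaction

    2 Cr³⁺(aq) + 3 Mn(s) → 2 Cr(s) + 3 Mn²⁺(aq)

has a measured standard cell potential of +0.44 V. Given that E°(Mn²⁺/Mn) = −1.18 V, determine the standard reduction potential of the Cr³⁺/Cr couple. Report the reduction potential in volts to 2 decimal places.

In the reaction as written the Cr³⁺/Cr couple is reduced (cathode) and Mn²⁺/Mn is oxidized (anode), so E°cell = E°(Cr³⁺/Cr) − E°(Mn²⁺/Mn).
E°(Cr³⁺/Cr) = E°cell + E°(anode) = +0.44 + (−1.18) = −0.74 V.

−0.74 V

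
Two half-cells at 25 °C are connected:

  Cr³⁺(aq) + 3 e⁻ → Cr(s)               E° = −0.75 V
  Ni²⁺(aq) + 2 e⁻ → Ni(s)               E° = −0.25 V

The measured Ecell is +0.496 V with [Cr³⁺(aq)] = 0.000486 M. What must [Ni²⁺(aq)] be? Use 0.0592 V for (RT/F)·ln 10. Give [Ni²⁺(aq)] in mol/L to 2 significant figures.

With Ni²⁺/Ni at the cathode and Cr³⁺/Cr at the anode, E°cell = −0.25 − (−0.75) = +0.50 V (n = 6).
Since E = E° − (0.0592/n)·log Q, log Q = n(E° − E)/0.0592 = 0.405.
The balanced reaction is 3 Ni²⁺(aq) + 2 Cr(s) → 3 Ni(s) + 2 Cr³⁺(aq), so Q = [Cr³⁺(aq)]^2 / [Ni²⁺(aq)]^3.
Substituting the known concentrations and solving, log [Ni²⁺(aq)] = −2.344 and [Ni²⁺(aq)] = 0.0045 M.

0.0045 M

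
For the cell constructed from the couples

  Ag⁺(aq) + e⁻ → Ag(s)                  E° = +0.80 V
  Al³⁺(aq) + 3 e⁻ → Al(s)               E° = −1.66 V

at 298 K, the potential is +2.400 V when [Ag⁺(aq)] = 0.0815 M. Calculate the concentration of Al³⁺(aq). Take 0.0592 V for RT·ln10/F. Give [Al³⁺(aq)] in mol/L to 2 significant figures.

Ag⁺/Ag is the cathode (higher E°); E°cell = +0.80 − (−1.66) = +2.46 V with n = 3.
Rearranging E = E° − (0.0592/n)·log Q gives log Q = 3(+2.46 − (+2.400))/0.0592 = 3.041.
Balancing electrons gives 3 Ag⁺(aq) + Al(s) → 3 Ag(s) + Al³⁺(aq); thus Q = [Al³⁺(aq)] / [Ag⁺(aq)]^3.
Isolating [Al³⁺(aq)] in Q = 10^{3.041} yields log [Al³⁺(aq)] = −0.226, i.e. 0.59 M.

0.59 M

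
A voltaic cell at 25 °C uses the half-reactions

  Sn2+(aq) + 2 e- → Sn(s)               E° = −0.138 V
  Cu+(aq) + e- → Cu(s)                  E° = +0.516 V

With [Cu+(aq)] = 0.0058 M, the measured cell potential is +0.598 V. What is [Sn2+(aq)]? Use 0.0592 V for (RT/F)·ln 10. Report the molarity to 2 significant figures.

The Cu⁺/Cu couple has the larger reduction potential, so it is the cathode: E°cell = +0.516 − (−0.138) = +0.654 V and n = 2.
From the Nernst equation, log Q = n(E° − E)/0.0592 = 2·(+0.654 − (+0.598))/0.0592 = 1.892.
Balancing electrons gives 2 Cu+(aq) + Sn(s) → 2 Cu(s) + Sn2+(aq); thus Q = [Sn2+(aq)] / [Cu+(aq)]^2.
Solving for the unknown gives log [Sn2+(aq)] = −2.581, so [Sn2+(aq)] ≈ 0.0026 M.

0.0026 M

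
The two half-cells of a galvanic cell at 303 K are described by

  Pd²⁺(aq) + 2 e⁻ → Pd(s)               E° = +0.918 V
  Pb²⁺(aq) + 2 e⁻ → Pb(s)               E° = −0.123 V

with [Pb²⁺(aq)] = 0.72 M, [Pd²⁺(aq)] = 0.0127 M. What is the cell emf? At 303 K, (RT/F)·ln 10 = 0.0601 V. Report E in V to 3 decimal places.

+0.988 V

The Pd²⁺/Pd couple has the more positive E°, so it is the cathode; Pb²⁺/Pb is the anode.
The standard potential is +0.918 − (−0.123) = +1.041 V and the balanced reaction transfers n = 2 electrons.
For the overall reaction Pd²⁺(aq) + Pb(s) → Pd(s) + Pb²⁺(aq), Q = [Pb²⁺(aq)] / [Pd²⁺(aq)] = 56.7, giving log Q = 1.754.
By the Nernst equation, E = +1.041 − (0.0601/2)·(1.754) = +0.988 V.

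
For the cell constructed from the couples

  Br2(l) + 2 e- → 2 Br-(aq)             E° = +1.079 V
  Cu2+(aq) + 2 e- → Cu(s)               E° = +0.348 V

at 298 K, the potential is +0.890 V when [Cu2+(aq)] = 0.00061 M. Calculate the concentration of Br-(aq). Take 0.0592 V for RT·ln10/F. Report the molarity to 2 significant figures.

0.083 M

Br₂/Br⁻ is the cathode (higher E°); E°cell = +1.079 − (+0.348) = +0.731 V with n = 2.
Rearranging E = E° − (0.0592/n)·log Q gives log Q = 2(+0.731 − (+0.890))/0.0592 = −5.372.
For Br2(l) + Cu(s) → 2 Br-(aq) + Cu2+(aq), the reaction quotient is Q = [Br-(aq)]^2·[Cu2+(aq)].
Substituting the known concentrations and solving, log [Br-(aq)] = −1.079 and [Br-(aq)] = 0.083 M.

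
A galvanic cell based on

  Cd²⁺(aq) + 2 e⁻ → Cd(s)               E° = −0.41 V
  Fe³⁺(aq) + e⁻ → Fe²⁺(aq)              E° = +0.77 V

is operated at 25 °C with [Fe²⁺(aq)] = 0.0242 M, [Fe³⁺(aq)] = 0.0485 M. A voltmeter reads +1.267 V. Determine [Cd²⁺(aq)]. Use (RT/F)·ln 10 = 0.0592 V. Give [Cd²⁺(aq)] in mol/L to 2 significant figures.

With Fe³⁺/Fe²⁺ at the cathode and Cd²⁺/Cd at the anode, E°cell = +0.77 − (−0.41) = +1.18 V (n = 2).
Since E = E° − (0.0592/n)·log Q, log Q = n(E° − E)/0.0592 = −2.939.
Balancing electrons gives 2 Fe³⁺(aq) + Cd(s) → 2 Fe²⁺(aq) + Cd²⁺(aq); thus Q = ([Fe²⁺(aq)]^2·[Cd²⁺(aq)]) / [Fe³⁺(aq)]^2.
Isolating [Cd²⁺(aq)] in Q = 10^{−2.939} yields log [Cd²⁺(aq)] = −2.335, i.e. 0.0046 M.

0.0046 M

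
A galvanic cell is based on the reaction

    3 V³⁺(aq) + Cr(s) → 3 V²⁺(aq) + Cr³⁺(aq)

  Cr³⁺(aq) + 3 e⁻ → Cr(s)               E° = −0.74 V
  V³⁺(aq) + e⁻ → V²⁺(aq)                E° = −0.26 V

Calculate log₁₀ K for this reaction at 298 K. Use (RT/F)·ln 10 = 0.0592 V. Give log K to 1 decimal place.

log K = 24.3

The V³⁺/V²⁺ couple is reduced (cathode); E°cell = −0.26 − (−0.74) = +0.48 V with n = 3.
At equilibrium E = 0, so log K = nE°cell / 0.0592 = (3)(+0.48) / 0.0592 = 24.3.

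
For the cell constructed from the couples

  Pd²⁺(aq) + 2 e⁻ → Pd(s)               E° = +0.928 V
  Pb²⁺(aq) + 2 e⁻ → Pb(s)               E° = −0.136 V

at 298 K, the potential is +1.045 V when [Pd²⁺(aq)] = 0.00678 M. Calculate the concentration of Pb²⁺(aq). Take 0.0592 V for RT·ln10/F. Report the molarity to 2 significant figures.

0.030 M

Pd²⁺/Pd is the cathode (higher E°); E°cell = +0.928 − (−0.136) = +1.064 V with n = 2.
From the Nernst equation, log Q = n(E° − E)/0.0592 = 2·(+1.064 − (+1.045))/0.0592 = 0.642.
The balanced reaction is Pd²⁺(aq) + Pb(s) → Pd(s) + Pb²⁺(aq), so Q = [Pb²⁺(aq)] / [Pd²⁺(aq)].
Solving for the unknown gives log [Pb²⁺(aq)] = −1.527, so [Pb²⁺(aq)] ≈ 0.030 M.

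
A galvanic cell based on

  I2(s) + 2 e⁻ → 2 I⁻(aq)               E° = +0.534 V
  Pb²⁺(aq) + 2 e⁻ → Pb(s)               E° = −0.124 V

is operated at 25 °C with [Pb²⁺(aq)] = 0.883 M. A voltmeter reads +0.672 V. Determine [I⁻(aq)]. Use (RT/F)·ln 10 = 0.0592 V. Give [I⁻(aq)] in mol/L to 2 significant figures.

0.62 M

With I₂/I⁻ at the cathode and Pb²⁺/Pb at the anode, E°cell = +0.534 − (−0.124) = +0.658 V (n = 2).
From the Nernst equation, log Q = n(E° − E)/0.0592 = 2·(+0.658 − (+0.672))/0.0592 = −0.473.
The balanced reaction is I2(s) + Pb(s) → 2 I⁻(aq) + Pb²⁺(aq), so Q = [I⁻(aq)]^2·[Pb²⁺(aq)].
Solving for the unknown gives log [I⁻(aq)] = −0.209, so [I⁻(aq)] ≈ 0.62 M.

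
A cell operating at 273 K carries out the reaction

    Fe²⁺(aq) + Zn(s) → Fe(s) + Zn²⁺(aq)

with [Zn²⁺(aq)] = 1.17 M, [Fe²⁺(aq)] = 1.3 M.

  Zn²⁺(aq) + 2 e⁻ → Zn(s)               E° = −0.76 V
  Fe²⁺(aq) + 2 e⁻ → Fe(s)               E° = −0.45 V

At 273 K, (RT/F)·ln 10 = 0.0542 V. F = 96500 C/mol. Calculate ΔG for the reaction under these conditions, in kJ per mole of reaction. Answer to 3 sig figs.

−60.1 kJ/mol

The standard cell potential is −0.45 − (−0.76) = +0.31 V, with n = 2 electrons in the balanced equation.
The reaction quotient is [Zn²⁺(aq)] / [Fe²⁺(aq)] = 0.9; by Nernst, E = +0.31 − (0.0542/2)(−0.046) = +0.3112 V.
Then ΔG = −nFE = −2 × 96500 × +0.3112 J/mol = −60.1 kJ/mol.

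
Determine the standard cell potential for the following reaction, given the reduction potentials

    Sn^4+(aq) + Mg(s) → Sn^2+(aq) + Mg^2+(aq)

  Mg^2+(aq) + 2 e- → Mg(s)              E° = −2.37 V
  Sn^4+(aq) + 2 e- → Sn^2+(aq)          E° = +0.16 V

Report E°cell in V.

In the reaction as written, Sn^4+(aq) is reduced (cathode) and Mg^2+(aq) is produced by oxidation at the anode.
E°cell = E°(cathode) − E°(anode) = +0.16 − (−2.37) = +2.53 V.
The positive value indicates the reaction is spontaneous as written.

+2.53 V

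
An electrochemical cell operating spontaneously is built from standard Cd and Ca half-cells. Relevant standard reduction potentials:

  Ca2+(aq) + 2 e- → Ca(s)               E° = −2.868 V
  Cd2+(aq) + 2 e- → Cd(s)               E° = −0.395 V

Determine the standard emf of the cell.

+2.473 V

The Cd²⁺/Cd couple has the higher E°, so Cd ion is reduced (cathode) and Ca is oxidized (anode).
E°cell = E°(cathode) − E°(anode) = −0.395 − (−2.868) = +2.473 V.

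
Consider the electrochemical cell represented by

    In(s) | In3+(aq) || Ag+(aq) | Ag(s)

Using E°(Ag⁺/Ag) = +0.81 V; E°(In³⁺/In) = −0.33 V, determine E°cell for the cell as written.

By convention the left-hand electrode in cell notation is the anode (oxidation) and the right-hand electrode is the cathode (reduction).
E°cell = E°(right) − E°(left) = +0.81 − (−0.33) = +1.14 V.

+1.14 V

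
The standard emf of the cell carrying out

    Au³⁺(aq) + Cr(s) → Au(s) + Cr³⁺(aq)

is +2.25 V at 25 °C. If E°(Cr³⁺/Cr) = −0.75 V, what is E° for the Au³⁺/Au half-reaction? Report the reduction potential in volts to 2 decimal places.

In the reaction as written the Au³⁺/Au couple is reduced (cathode) and Cr³⁺/Cr is oxidized (anode), so E°cell = E°(Au³⁺/Au) − E°(Cr³⁺/Cr).
E°(Au³⁺/Au) = E°cell + E°(anode) = +2.25 + (−0.75) = +1.50 V.

+1.50 V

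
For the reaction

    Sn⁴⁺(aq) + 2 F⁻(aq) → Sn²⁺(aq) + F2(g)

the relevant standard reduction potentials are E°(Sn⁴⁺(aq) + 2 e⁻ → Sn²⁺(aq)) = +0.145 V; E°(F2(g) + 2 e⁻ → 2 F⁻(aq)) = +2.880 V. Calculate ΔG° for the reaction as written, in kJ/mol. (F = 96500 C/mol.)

In the reaction as written Sn⁴⁺(aq) is reduced, so the Sn⁴⁺/Sn²⁺ couple is the cathode and F₂/F⁻ is the anode.
E°cell = +0.145 − (+2.880) = −2.735 V; balancing electrons gives n = 2.
ΔG° = −nFE°cell = −(2)(96500)(−2.735) J/mol = +528 kJ/mol.

+528 kJ/mol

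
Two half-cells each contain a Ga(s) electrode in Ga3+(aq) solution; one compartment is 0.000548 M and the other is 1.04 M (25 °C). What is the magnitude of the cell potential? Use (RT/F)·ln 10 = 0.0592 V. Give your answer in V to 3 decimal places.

0.065 V

For a concentration cell E°cell = 0, since both electrodes use the same couple.
The compartment with the higher Ga3+(aq) concentration (1.04 M) acts as the cathode; ions are reduced there and produced at the dilute (0.000548 M) anode.
With n = 3, Ecell = −(0.0592/3)·log([dilute]/[conc]) = −(0.0592/3)·log(0.000548/1.04) = +0.065 V.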